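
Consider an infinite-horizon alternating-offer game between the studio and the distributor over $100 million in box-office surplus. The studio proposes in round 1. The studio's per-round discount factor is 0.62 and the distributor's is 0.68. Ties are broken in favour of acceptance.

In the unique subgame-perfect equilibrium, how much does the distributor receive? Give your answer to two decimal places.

44.67

Let x be the studio's share when the studio proposes and y be the distributor's share when the distributor proposes.
The distributor accepts iff offered ≥ 0.68·y, so x = 100 − 0.68y. Symmetrically y = 100 − 0.62x.
Substituting: x = 100 − 0.68(100 − 0.62x), giving x(1 − 0.62·0.68) = 100(1 − 0.68).
So x = 100 × 0.32 / 0.5784 ≈ 55.3250, and the distributor receives 100 − x ≈ 44.6750.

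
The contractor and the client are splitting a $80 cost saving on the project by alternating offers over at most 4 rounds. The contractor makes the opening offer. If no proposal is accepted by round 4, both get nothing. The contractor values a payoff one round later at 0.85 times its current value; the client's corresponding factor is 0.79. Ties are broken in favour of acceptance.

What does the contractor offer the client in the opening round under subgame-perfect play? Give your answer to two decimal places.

51.92

By backward induction:
Round 4 (the client proposes): the contractor will accept anything ≥ 0, so the client offers 0 and keeps 80.
Round 3 (the contractor proposes): the client can get 80 next round, worth 0.79 × 80 = 63.2 now. The contractor offers 63.2 and keeps 80 − 63.2 = 16.8.
Round 2 (the client proposes): the contractor can get 16.8 next round, worth 0.85 × 16.8 = 14.28 now. The client offers 14.28 and keeps 80 − 14.28 = 65.72.
Round 1 (the contractor proposes): the client can get 65.72 next round, worth 0.79 × 65.72 = 51.9188 now, so the contractor offers 51.9188, keeping 28.0812.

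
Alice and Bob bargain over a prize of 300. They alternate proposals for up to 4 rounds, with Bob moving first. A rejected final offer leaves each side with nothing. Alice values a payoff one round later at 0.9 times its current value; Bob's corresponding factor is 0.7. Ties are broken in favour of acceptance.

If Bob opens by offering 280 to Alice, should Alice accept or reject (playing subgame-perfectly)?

Accept

Round 4 (Alice proposes): rejection yields 0 for Bob; Alice offers 0 and keeps 300.
Round 3 (Bob proposes): Alice can get 300 next round, worth 0.9 × 300 = 270 now. Bob offers 270 and keeps 300 − 270 = 30.
Round 2 (Alice proposes): Bob can get 30 next round, worth 0.7 × 30 = 21 now, so Alice offers 21, keeping 279.
So by rejecting in round 1, Alice gets 279 next round, worth 0.9 × 279 = 251.1 now.
Offer 280 ≥ 251.1, so Alice accepts.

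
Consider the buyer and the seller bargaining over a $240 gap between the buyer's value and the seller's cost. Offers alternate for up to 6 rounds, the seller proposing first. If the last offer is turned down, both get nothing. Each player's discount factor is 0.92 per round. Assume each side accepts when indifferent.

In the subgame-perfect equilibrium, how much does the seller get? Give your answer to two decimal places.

49.21

Round 6 (the buyer proposes): rejection yields 0 for the seller; the buyer offers 0 and keeps 240.
Round 5 (the seller proposes): the buyer can get 240 next round, worth 0.92 × 240 = 220.8 now, so the seller offers 220.8, keeping 19.2.
Round 4 (the buyer proposes): the seller can get 19.2 next round, worth 0.92 × 19.2 = 17.664 now. The buyer offers 17.664 and keeps 240 − 17.664 = 222.336.
Round 3 (the seller proposes): the buyer can get 222.336 next round, worth 0.92 × 222.336 = 204.54912 now, so the seller offers 204.54912, keeping 35.45088.
Round 2 (the buyer proposes): the seller can get 35.45088 next round, worth 0.92 × 35.45088 = 32.6148096 now; the buyer offers that and keeps 207.3851904.
Round 1 (the seller proposes): the buyer can get 207.3851904 next round, worth 0.92 × 207.3851904 = 190.794375168 now; the seller offers that and keeps 49.205624832.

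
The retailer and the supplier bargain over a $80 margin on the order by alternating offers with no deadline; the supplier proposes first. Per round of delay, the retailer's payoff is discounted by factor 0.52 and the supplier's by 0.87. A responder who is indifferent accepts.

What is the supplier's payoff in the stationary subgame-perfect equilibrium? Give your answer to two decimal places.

70.12

When the supplier proposes, the retailer accepts any offer worth at least 0.52 times what the retailer would get by proposing next round; and vice versa.
This gives x = 80 − 0.52y and y = 80 − 0.87x, where x and y are each side's share when it proposes.
Hence (1 − 0.52·0.87)x = 80(1 − 0.52), i.e. 0.5476·x = 38.4.
x ≈ 70.1242; the retailer's share is 80 − x ≈ 9.8758.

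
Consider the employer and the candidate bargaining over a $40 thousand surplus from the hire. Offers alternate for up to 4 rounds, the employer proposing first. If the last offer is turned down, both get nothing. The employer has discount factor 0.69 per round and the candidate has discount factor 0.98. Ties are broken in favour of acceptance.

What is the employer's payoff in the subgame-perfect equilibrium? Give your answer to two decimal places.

1.34

By backward induction:
Round 4 (the candidate proposes): the employer will accept anything ≥ 0, so the candidate offers 0 and keeps 40.
Round 3 (the employer proposes): the candidate can get 40 next round, worth 0.98 × 40 = 39.2 now, so the employer offers 39.2, keeping 0.8.
Round 2 (the candidate proposes): the employer can get 0.8 next round, worth 0.69 × 0.8 = 0.552 now, so the candidate offers 0.552, keeping 39.448.
Round 1 (the employer proposes): the candidate can get 39.448 next round, worth 0.98 × 39.448 = 38.65904 now; the employer offers that and keeps 1.34096.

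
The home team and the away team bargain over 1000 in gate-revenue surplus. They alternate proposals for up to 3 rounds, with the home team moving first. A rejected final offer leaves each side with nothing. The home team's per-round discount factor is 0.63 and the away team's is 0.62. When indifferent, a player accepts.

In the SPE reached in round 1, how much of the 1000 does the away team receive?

By backward induction:
Round 3 (the home team proposes): rejection yields 0 for the away team; the home team offers 0 and keeps 1000.
Round 2 (the away team proposes): the home team can get 1000 next round, worth 0.63 × 1000 = 630 now. The away team offers 630 and keeps 1000 − 630 = 370.
Round 1 (the home team proposes): the away team can get 370 next round, worth 0.62 × 370 = 229.4 now, so the home team offers 229.4, keeping 770.6.

229.4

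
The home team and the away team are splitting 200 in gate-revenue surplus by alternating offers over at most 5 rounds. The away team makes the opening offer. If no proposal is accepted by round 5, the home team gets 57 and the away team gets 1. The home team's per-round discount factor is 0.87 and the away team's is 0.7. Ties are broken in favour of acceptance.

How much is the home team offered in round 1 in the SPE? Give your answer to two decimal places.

105.13

Round 5 (the away team proposes): the home team gets 57 if talks fail, so the away team offers 57 and keeps 143.
Round 4 (the home team proposes): the away team can get 143 next round, worth 0.7 × 143 = 100.1 now; the home team offers that and keeps 99.9.
Round 3 (the away team proposes): the home team can get 99.9 next round, worth 0.87 × 99.9 = 86.913 now. The away team offers 86.913 and keeps 200 − 86.913 = 113.087.
Round 2 (the home team proposes): the away team can get 113.087 next round, worth 0.7 × 113.087 = 79.1609 now. The home team offers 79.1609 and keeps 200 − 79.1609 = 120.8391.
Round 1 (the away team proposes): the home team can get 120.8391 next round, worth 0.87 × 120.8391 = 105.130017 now; the away team offers that and keeps 94.869983.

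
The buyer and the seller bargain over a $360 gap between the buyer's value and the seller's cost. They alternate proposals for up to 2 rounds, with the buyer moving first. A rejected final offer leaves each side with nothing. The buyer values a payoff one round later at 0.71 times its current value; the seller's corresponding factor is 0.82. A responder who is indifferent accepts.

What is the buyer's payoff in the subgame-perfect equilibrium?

64.8

By backward induction:
Round 2 (the seller proposes): rejection yields 0 for the buyer; the seller offers 0 and keeps 360.
Round 1 (the buyer proposes): the seller can get 360 next round, worth 0.82 × 360 = 295.2 now; the buyer offers that and keeps 64.8.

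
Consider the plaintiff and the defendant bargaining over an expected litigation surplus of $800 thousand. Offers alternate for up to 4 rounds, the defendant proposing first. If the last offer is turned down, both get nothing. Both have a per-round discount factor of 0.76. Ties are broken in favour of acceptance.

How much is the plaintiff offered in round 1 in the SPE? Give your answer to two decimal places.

497.10

Solve by backward induction from round 4.
Round 4 (the plaintiff proposes): the defendant will accept anything ≥ 0, so the plaintiff offers 0 and keeps 800.
Round 3 (the defendant proposes): the plaintiff can get 800 next round, worth 0.76 × 800 = 608 now; the defendant offers that and keeps 192.
Round 2 (the plaintiff proposes): the defendant can get 192 next round, worth 0.76 × 192 = 145.92 now. The plaintiff offers 145.92 and keeps 800 − 145.92 = 654.08.
Round 1 (the defendant proposes): the plaintiff can get 654.08 next round, worth 0.76 × 654.08 = 497.1008 now; the defendant offers that and keeps 302.8992.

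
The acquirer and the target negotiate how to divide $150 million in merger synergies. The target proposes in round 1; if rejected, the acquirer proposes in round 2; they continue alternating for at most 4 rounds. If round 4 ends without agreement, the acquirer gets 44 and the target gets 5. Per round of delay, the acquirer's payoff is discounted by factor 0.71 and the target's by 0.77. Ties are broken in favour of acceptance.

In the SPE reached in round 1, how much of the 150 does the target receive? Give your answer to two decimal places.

69.22

Round 4 (the acquirer proposes): the target gets 5 if talks fail, so the acquirer offers 5 and keeps 145.
Round 3 (the target proposes): the acquirer can get 145 next round, worth 0.71 × 145 = 102.95 now. The target offers 102.95 and keeps 150 − 102.95 = 47.05.
Round 2 (the acquirer proposes): the target can get 47.05 next round, worth 0.77 × 47.05 = 36.2285 now. The acquirer offers 36.2285 and keeps 150 − 36.2285 = 113.7715.
Round 1 (the target proposes): the acquirer can get 113.7715 next round, worth 0.71 × 113.7715 = 80.777765 now, so the target offers 80.777765, keeping 69.222235.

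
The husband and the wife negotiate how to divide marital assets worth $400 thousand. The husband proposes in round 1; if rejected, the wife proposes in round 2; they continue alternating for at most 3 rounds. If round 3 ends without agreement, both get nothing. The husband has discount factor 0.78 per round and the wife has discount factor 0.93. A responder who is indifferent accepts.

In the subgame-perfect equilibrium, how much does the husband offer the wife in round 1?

Round 3 (the husband proposes): the wife will accept anything ≥ 0, so the husband offers 0 and keeps 400.
Round 2 (the wife proposes): the husband can get 400 next round, worth 0.78 × 400 = 312 now. The wife offers 312 and keeps 400 − 312 = 88.
Round 1 (the husband proposes): the wife can get 88 next round, worth 0.93 × 88 = 81.84 now. The husband offers 81.84 and keeps 400 − 81.84 = 318.16.

81.84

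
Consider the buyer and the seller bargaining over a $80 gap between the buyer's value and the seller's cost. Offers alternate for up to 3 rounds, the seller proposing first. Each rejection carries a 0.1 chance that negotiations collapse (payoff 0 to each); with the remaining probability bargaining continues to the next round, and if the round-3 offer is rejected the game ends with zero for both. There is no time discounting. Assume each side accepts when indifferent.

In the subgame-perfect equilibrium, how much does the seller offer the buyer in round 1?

By backward induction:
Round 3 (the seller proposes): rejection yields 0 for the buyer; the seller offers 0 and keeps 80.
Round 2 (the buyer proposes): rejecting gives the seller an expected 0.9 × 80 = 72; the buyer offers that and keeps 8.
Round 1 (the seller proposes): rejecting gives the buyer an expected 0.9 × 8 = 7.2, so the seller offers 7.2, keeping 72.8.

7.2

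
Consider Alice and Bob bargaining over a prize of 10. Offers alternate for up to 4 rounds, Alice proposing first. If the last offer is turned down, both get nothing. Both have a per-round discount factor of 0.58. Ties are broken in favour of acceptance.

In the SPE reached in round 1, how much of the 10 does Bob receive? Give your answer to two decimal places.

4.39

Round 4 (Bob proposes): rejection yields 0 for Alice; Bob offers 0 and keeps 10.
Round 3 (Alice proposes): Bob can get 10 next round, worth 0.58 × 10 = 5.8 now; Alice offers that and keeps 4.2.
Round 2 (Bob proposes): Alice can get 4.2 next round, worth 0.58 × 4.2 = 2.436 now. Bob offers 2.436 and keeps 10 − 2.436 = 7.564.
Round 1 (Alice proposes): Bob can get 7.564 next round, worth 0.58 × 7.564 = 4.38712 now, so Alice offers 4.38712, keeping 5.61288.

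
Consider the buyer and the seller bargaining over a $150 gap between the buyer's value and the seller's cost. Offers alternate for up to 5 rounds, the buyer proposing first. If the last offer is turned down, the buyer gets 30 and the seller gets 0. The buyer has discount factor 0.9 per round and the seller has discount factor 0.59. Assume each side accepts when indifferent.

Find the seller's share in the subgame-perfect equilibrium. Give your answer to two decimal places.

13.55

Work backward from the last round.
Round 5 (the buyer proposes): the seller will accept anything ≥ 0, so the buyer offers 0 and keeps 150.
Round 4 (the seller proposes): the buyer can get 150 next round, worth 0.9 × 150 = 135 now, so the seller offers 135, keeping 15.
Round 3 (the buyer proposes): the seller can get 15 next round, worth 0.59 × 15 = 8.85 now; the buyer offers that and keeps 141.15.
Round 2 (the seller proposes): the buyer can get 141.15 next round, worth 0.9 × 141.15 = 127.035 now. The seller offers 127.035 and keeps 150 − 127.035 = 22.965.
Round 1 (the buyer proposes): the seller can get 22.965 next round, worth 0.59 × 22.965 = 13.54935 now, so the buyer offers 13.54935, keeping 136.45065.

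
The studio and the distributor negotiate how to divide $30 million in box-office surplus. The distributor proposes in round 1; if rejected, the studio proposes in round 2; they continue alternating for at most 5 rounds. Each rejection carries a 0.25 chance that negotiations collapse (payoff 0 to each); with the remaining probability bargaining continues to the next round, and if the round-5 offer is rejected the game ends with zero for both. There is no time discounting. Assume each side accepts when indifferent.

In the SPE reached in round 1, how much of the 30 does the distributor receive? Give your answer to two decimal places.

21.21

Round 5 (the distributor proposes): rejection yields 0 for the studio; the distributor offers 0 and keeps 30.
Round 4 (the studio proposes): rejecting gives the distributor an expected 0.75 × 30 = 22.5. The studio offers 22.5 and keeps 30 − 22.5 = 7.5.
Round 3 (the distributor proposes): rejecting gives the studio an expected 0.75 × 7.5 = 5.625, so the distributor offers 5.625, keeping 24.375.
Round 2 (the studio proposes): rejecting gives the distributor an expected 0.75 × 24.375 = 18.28125; the studio offers that and keeps 11.71875.
Round 1 (the distributor proposes): rejecting gives the studio an expected 0.75 × 11.71875 = 8.7890625, so the distributor offers 8.7890625, keeping 21.2109375.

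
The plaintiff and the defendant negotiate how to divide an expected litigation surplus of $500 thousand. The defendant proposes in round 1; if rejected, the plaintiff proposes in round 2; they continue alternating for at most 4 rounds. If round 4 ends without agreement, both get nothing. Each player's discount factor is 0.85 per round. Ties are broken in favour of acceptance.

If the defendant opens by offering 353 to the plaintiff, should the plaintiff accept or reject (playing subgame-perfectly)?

Round 4 (the plaintiff proposes): rejection yields 0 for the defendant; the plaintiff offers 0 and keeps 500.
Round 3 (the defendant proposes): the plaintiff can get 500 next round, worth 0.85 × 500 = 425 now; the defendant offers that and keeps 75.
Round 2 (the plaintiff proposes): the defendant can get 75 next round, worth 0.85 × 75 = 63.75 now; the plaintiff offers that and keeps 436.25.
So by rejecting in round 1, the plaintiff gets 436.25 next round, worth 0.85 × 436.25 = 370.8125 now.
Offer 353 < 370.8125, so the plaintiff rejects.

Reject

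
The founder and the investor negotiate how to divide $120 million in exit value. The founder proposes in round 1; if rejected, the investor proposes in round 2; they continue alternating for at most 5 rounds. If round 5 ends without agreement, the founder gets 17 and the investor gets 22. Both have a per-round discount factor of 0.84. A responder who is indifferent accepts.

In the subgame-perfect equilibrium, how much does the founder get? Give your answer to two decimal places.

81.54

Work backward from the last round.
Round 5 (the founder proposes): the investor gets 22 if talks fail, so the founder offers 22 and keeps 98.
Round 4 (the investor proposes): the founder can get 98 next round, worth 0.84 × 98 = 82.32 now; the investor offers that and keeps 37.68.
Round 3 (the founder proposes): the investor can get 37.68 next round, worth 0.84 × 37.68 = 31.6512 now. The founder offers 31.6512 and keeps 120 − 31.6512 = 88.3488.
Round 2 (the investor proposes): the founder can get 88.3488 next round, worth 0.84 × 88.3488 = 74.212992 now; the investor offers that and keeps 45.787008.
Round 1 (the founder proposes): the investor can get 45.787008 next round, worth 0.84 × 45.787008 = 38.46108672 now. The founder offers 38.46108672 and keeps 120 − 38.46108672 = 81.53891328.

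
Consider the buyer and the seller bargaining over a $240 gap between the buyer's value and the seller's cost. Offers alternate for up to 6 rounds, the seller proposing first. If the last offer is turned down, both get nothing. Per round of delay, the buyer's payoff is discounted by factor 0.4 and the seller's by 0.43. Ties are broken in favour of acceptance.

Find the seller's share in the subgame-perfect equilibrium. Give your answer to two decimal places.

173.03

Round 6 (the buyer proposes): rejection yields 0 for the seller; the buyer offers 0 and keeps 240.
Round 5 (the seller proposes): the buyer can get 240 next round, worth 0.4 × 240 = 96 now. The seller offers 96 and keeps 240 − 96 = 144.
Round 4 (the buyer proposes): the seller can get 144 next round, worth 0.43 × 144 = 61.92 now, so the buyer offers 61.92, keeping 178.08.
Round 3 (the seller proposes): the buyer can get 178.08 next round, worth 0.4 × 178.08 = 71.232 now, so the seller offers 71.232, keeping 168.768.
Round 2 (the buyer proposes): the seller can get 168.768 next round, worth 0.43 × 168.768 = 72.57024 now. The buyer offers 72.57024 and keeps 240 − 72.57024 = 167.42976.
Round 1 (the seller proposes): the buyer can get 167.42976 next round, worth 0.4 × 167.42976 = 66.971904 now; the seller offers that and keeps 173.028096.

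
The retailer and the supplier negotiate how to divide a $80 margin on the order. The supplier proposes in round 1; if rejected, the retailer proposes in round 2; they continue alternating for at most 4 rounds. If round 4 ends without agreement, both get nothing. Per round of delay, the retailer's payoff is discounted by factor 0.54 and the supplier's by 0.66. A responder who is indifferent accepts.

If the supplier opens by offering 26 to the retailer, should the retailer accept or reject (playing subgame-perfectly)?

Reject

Round 4 (the retailer proposes): the supplier will accept anything ≥ 0, so the retailer offers 0 and keeps 80.
Round 3 (the supplier proposes): the retailer can get 80 next round, worth 0.54 × 80 = 43.2 now. The supplier offers 43.2 and keeps 80 − 43.2 = 36.8.
Round 2 (the retailer proposes): the supplier can get 36.8 next round, worth 0.66 × 36.8 = 24.288 now; the retailer offers that and keeps 55.712.
So by rejecting in round 1, the retailer gets 55.712 next round, worth 0.54 × 55.712 = 30.08448 now.
Offer 26 < 30.08448, so the retailer rejects.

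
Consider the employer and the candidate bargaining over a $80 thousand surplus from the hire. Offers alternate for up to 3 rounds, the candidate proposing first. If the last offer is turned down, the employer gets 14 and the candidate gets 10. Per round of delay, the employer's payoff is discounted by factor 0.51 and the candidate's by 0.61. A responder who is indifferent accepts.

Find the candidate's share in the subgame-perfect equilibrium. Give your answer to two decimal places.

Solve by backward induction from round 3.
Round 3 (the candidate proposes): the employer gets 14 if talks fail, so the candidate offers 14 and keeps 66.
Round 2 (the employer proposes): the candidate can get 66 next round, worth 0.61 × 66 = 40.26 now. The employer offers 40.26 and keeps 80 − 40.26 = 39.74.
Round 1 (the candidate proposes): the employer can get 39.74 next round, worth 0.51 × 39.74 = 20.2674 now. The candidate offers 20.2674 and keeps 80 − 20.2674 = 59.7326.

59.73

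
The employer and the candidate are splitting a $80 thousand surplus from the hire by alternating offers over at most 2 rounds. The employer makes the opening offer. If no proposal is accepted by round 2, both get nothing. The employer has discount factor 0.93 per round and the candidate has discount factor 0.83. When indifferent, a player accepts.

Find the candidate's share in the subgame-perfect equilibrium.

66.4

Round 2 (the candidate proposes): rejection yields 0 for the employer; the candidate offers 0 and keeps 80.
Round 1 (the employer proposes): the candidate can get 80 next round, worth 0.83 × 80 = 66.4 now, so the employer offers 66.4, keeping 13.6.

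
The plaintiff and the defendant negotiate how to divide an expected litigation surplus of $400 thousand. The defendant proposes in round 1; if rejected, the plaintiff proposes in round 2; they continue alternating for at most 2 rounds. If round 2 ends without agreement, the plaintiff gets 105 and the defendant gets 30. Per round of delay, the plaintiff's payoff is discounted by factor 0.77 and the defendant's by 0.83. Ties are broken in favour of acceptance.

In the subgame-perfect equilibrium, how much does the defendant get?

115.1

Work backward from the last round.
Round 2 (the plaintiff proposes): the defendant gets 30 if talks fail, so the plaintiff offers 30 and keeps 370.
Round 1 (the defendant proposes): the plaintiff can get 370 next round, worth 0.77 × 370 = 284.9 now. The defendant offers 284.9 and keeps 400 − 284.9 = 115.1.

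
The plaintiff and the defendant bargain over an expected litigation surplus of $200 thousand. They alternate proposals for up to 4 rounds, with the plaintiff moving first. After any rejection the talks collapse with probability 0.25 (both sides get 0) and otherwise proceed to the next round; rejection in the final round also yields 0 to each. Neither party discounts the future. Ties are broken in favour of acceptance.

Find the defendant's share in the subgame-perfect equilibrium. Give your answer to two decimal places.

Round 4 (the defendant proposes): rejection yields 0 for the plaintiff; the defendant offers 0 and keeps 200.
Round 3 (the plaintiff proposes): rejecting gives the defendant an expected 0.75 × 200 = 150. The plaintiff offers 150 and keeps 200 − 150 = 50.
Round 2 (the defendant proposes): rejecting gives the plaintiff an expected 0.75 × 50 = 37.5, so the defendant offers 37.5, keeping 162.5.
Round 1 (the plaintiff proposes): rejecting gives the defendant an expected 0.75 × 162.5 = 121.875. The plaintiff offers 121.875 and keeps 200 − 121.875 = 78.125.

121.88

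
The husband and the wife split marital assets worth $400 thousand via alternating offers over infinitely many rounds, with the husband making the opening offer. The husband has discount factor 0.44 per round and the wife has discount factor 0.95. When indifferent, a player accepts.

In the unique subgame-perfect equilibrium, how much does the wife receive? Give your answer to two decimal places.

When the husband proposes, the wife accepts any offer worth at least 0.95 times what the wife would get by proposing next round; and vice versa.
This gives x = 400 − 0.95y and y = 400 − 0.44x, where x and y are each side's share when it proposes.
Hence (1 − 0.95·0.44)x = 400(1 − 0.95), i.e. 0.582·x = 20.
x ≈ 34.3643; the wife's share is 400 − x ≈ 365.6357.

365.64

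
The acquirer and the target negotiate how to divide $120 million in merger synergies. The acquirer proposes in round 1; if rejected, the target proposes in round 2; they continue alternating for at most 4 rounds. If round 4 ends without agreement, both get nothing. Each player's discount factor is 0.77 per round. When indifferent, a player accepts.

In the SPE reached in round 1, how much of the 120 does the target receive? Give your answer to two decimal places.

76.04

Work backward from the last round.
Round 4 (the target proposes): rejection yields 0 for the acquirer; the target offers 0 and keeps 120.
Round 3 (the acquirer proposes): the target can get 120 next round, worth 0.77 × 120 = 92.4 now; the acquirer offers that and keeps 27.6.
Round 2 (the target proposes): the acquirer can get 27.6 next round, worth 0.77 × 27.6 = 21.252 now. The target offers 21.252 and keeps 120 − 21.252 = 98.748.
Round 1 (the acquirer proposes): the target can get 98.748 next round, worth 0.77 × 98.748 = 76.03596 now; the acquirer offers that and keeps 43.96404.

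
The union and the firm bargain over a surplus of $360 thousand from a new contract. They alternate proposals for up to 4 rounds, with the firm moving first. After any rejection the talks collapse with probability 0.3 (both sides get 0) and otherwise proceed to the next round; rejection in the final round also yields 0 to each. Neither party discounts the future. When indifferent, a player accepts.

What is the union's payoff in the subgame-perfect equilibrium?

Round 4 (the union proposes): rejection yields 0 for the firm; the union offers 0 and keeps 360.
Round 3 (the firm proposes): rejecting gives the union an expected 0.7 × 360 = 252, so the firm offers 252, keeping 108.
Round 2 (the union proposes): rejecting gives the firm an expected 0.7 × 108 = 75.6; the union offers that and keeps 284.4.
Round 1 (the firm proposes): rejecting gives the union an expected 0.7 × 284.4 = 199.08, so the firm offers 199.08, keeping 160.92.

199.08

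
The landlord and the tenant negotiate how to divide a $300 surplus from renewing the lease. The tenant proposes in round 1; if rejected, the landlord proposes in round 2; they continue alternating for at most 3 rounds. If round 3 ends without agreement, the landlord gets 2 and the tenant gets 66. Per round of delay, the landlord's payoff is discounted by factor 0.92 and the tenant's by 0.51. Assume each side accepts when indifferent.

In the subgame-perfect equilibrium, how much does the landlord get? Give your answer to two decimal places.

136.18

By backward induction:
Round 3 (the tenant proposes): the landlord gets 2 if talks fail, so the tenant offers 2 and keeps 298.
Round 2 (the landlord proposes): the tenant can get 298 next round, worth 0.51 × 298 = 151.98 now; the landlord offers that and keeps 148.02.
Round 1 (the tenant proposes): the landlord can get 148.02 next round, worth 0.92 × 148.02 = 136.1784 now; the tenant offers that and keeps 163.8216.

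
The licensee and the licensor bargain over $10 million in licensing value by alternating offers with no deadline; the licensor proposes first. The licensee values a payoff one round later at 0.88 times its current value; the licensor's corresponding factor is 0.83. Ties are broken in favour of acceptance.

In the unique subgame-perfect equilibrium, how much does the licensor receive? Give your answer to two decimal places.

In a stationary SPE each proposer offers the other exactly their discounted continuation value.
If the licensor keeps x when proposing and the licensee keeps y when proposing, then x = 10 − 0.88y and y = 10 − 0.83x.
Solving: x = 10(1 − 0.88) / (1 − 0.83·0.88) = 1.2 / 0.2696 ≈ 4.4510.
The licensee gets 10 − 4.4510 ≈ 5.5490.

4.45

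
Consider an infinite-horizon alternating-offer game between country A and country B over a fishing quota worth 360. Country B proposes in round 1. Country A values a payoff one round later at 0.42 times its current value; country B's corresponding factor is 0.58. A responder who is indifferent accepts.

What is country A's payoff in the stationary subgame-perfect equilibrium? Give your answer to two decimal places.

When country B proposes, country A accepts any offer worth at least 0.42 times what country A would get by proposing next round; and vice versa.
This gives x = 360 − 0.42y and y = 360 − 0.58x, where x and y are each side's share when it proposes.
Hence (1 − 0.42·0.58)x = 360(1 − 0.42), i.e. 0.7564·x = 208.8.
x ≈ 276.0444; country A's share is 360 − x ≈ 83.9556.

83.96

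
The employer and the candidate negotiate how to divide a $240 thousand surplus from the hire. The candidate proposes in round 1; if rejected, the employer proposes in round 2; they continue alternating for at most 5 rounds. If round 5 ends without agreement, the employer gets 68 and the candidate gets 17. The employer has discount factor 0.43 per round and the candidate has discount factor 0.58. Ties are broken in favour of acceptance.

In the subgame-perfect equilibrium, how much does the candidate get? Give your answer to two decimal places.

Round 5 (the candidate proposes): the employer gets 68 if talks fail, so the candidate offers 68 and keeps 172.
Round 4 (the employer proposes): the candidate can get 172 next round, worth 0.58 × 172 = 99.76 now; the employer offers that and keeps 140.24.
Round 3 (the candidate proposes): the employer can get 140.24 next round, worth 0.43 × 140.24 = 60.3032 now; the candidate offers that and keeps 179.6968.
Round 2 (the employer proposes): the candidate can get 179.6968 next round, worth 0.58 × 179.6968 = 104.224144 now; the employer offers that and keeps 135.775856.
Round 1 (the candidate proposes): the employer can get 135.775856 next round, worth 0.43 × 135.775856 = 58.38361808 now; the candidate offers that and keeps 181.61638192.

181.62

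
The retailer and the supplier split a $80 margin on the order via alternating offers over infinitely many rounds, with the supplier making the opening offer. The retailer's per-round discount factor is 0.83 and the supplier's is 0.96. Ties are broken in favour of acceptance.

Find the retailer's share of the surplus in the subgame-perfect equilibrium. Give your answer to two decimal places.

In a stationary SPE each proposer offers the other exactly their discounted continuation value.
If the supplier keeps x when proposing and the retailer keeps y when proposing, then x = 80 − 0.83y and y = 80 − 0.96x.
Solving: x = 80(1 − 0.83) / (1 − 0.96·0.83) = 13.6 / 0.2032 ≈ 66.9291.
The retailer gets 80 − 66.9291 ≈ 13.0709.

13.07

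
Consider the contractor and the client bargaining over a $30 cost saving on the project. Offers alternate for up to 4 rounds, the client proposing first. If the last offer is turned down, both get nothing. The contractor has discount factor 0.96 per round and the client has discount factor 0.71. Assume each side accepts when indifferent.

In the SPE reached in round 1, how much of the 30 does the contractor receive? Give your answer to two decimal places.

27.98

Round 4 (the contractor proposes): the client will accept anything ≥ 0, so the contractor offers 0 and keeps 30.
Round 3 (the client proposes): the contractor can get 30 next round, worth 0.96 × 30 = 28.8 now. The client offers 28.8 and keeps 30 − 28.8 = 1.2.
Round 2 (the contractor proposes): the client can get 1.2 next round, worth 0.71 × 1.2 = 0.852 now; the contractor offers that and keeps 29.148.
Round 1 (the client proposes): the contractor can get 29.148 next round, worth 0.96 × 29.148 = 27.98208 now; the client offers that and keeps 2.01792.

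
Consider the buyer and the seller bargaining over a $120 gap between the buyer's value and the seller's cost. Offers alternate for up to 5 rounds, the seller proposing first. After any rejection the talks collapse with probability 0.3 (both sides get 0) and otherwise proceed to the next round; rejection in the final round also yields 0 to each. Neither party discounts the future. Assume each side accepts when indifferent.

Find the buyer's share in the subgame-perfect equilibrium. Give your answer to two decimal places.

37.55

Round 5 (the seller proposes): rejection yields 0 for the buyer; the seller offers 0 and keeps 120.
Round 4 (the buyer proposes): rejecting gives the seller an expected 0.7 × 120 = 84. The buyer offers 84 and keeps 120 − 84 = 36.
Round 3 (the seller proposes): rejecting gives the buyer an expected 0.7 × 36 = 25.2; the seller offers that and keeps 94.8.
Round 2 (the buyer proposes): rejecting gives the seller an expected 0.7 × 94.8 = 66.36. The buyer offers 66.36 and keeps 120 − 66.36 = 53.64.
Round 1 (the seller proposes): rejecting gives the buyer an expected 0.7 × 53.64 = 37.548, so the seller offers 37.548, keeping 82.452.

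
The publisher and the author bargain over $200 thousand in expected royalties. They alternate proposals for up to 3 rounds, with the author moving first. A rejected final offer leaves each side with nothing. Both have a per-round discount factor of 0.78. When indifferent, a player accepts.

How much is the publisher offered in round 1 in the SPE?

Solve by backward induction from round 3.
Round 3 (the author proposes): the publisher will accept anything ≥ 0, so the author offers 0 and keeps 200.
Round 2 (the publisher proposes): the author can get 200 next round, worth 0.78 × 200 = 156 now, so the publisher offers 156, keeping 44.
Round 1 (the author proposes): the publisher can get 44 next round, worth 0.78 × 44 = 34.32 now. The author offers 34.32 and keeps 200 − 34.32 = 165.68.

34.32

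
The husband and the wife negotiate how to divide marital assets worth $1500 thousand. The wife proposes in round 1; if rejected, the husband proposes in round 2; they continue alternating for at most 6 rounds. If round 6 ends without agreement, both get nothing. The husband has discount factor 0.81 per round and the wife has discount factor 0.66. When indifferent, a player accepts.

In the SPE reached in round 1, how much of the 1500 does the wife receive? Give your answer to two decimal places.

Round 6 (the husband proposes): the wife will accept anything ≥ 0, so the husband offers 0 and keeps 1500.
Round 5 (the wife proposes): the husband can get 1500 next round, worth 0.81 × 1500 = 1215 now. The wife offers 1215 and keeps 1500 − 1215 = 285.
Round 4 (the husband proposes): the wife can get 285 next round, worth 0.66 × 285 = 188.1 now; the husband offers that and keeps 1311.9.
Round 3 (the wife proposes): the husband can get 1311.9 next round, worth 0.81 × 1311.9 = 1062.639 now; the wife offers that and keeps 437.361.
Round 2 (the husband proposes): the wife can get 437.361 next round, worth 0.66 × 437.361 = 288.65826 now, so the husband offers 288.65826, keeping 1211.34174.
Round 1 (the wife proposes): the husband can get 1211.34174 next round, worth 0.81 × 1211.34174 = 981.1868094 now, so the wife offers 981.1868094, keeping 518.8131906.

518.81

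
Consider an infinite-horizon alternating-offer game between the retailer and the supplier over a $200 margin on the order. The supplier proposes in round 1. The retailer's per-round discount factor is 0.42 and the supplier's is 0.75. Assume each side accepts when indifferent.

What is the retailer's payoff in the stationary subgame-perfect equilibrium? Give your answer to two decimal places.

Let x be the supplier's share when the supplier proposes and y be the retailer's share when the retailer proposes.
The retailer accepts iff offered ≥ 0.42·y, so x = 200 − 0.42y. Symmetrically y = 200 − 0.75x.
Substituting: x = 200 − 0.42(200 − 0.75x), giving x(1 − 0.75·0.42) = 200(1 − 0.42).
So x = 200 × 0.58 / 0.685 ≈ 169.3431, and the retailer receives 200 − x ≈ 30.6569.

30.66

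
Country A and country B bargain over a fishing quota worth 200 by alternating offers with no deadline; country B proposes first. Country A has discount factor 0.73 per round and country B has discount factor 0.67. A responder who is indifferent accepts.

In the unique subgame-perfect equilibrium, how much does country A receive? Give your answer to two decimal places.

94.30

In a stationary SPE each proposer offers the other exactly their discounted continuation value.
If country B keeps x when proposing and country A keeps y when proposing, then x = 200 − 0.73y and y = 200 − 0.67x.
Solving: x = 200(1 − 0.73) / (1 − 0.67·0.73) = 54 / 0.5109 ≈ 105.6958.
Country A gets 200 − 105.6958 ≈ 94.3042.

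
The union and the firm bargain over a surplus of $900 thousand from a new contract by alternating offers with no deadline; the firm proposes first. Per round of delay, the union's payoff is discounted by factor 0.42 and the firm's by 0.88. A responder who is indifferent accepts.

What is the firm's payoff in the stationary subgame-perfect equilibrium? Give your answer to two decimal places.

828.05

Let x be the firm's share when the firm proposes and y be the union's share when the union proposes.
The union accepts iff offered ≥ 0.42·y, so x = 900 − 0.42y. Symmetrically y = 900 − 0.88x.
Substituting: x = 900 − 0.42(900 − 0.88x), giving x(1 − 0.88·0.42) = 900(1 − 0.42).
So x = 900 × 0.58 / 0.6304 ≈ 828.0457, and the union receives 900 − x ≈ 71.9543.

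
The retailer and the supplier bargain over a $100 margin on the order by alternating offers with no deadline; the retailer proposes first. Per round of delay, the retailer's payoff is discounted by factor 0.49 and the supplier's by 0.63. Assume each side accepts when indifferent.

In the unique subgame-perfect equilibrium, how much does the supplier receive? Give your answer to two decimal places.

46.48

When the retailer proposes, the supplier accepts any offer worth at least 0.63 times what the supplier would get by proposing next round; and vice versa.
This gives x = 100 − 0.63y and y = 100 − 0.49x, where x and y are each side's share when it proposes.
Hence (1 − 0.63·0.49)x = 100(1 − 0.63), i.e. 0.6913·x = 37.
x ≈ 53.5223; the supplier's share is 100 − x ≈ 46.4777.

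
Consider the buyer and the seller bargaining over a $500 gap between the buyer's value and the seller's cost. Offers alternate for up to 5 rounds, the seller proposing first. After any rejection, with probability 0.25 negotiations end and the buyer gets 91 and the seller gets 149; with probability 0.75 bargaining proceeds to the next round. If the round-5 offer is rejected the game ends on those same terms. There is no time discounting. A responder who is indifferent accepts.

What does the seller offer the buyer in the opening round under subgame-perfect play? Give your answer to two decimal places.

167.17

Round 5 (the seller proposes): the buyer gets 91 if talks fail, so the seller offers 91 and keeps 409.
Round 4 (the buyer proposes): rejecting gives the seller an expected 0.75 × 409 + 0.25 × 149 = 344. The buyer offers 344 and keeps 500 − 344 = 156.
Round 3 (the seller proposes): rejecting gives the buyer an expected 0.75 × 156 + 0.25 × 91 = 139.75. The seller offers 139.75 and keeps 500 − 139.75 = 360.25.
Round 2 (the buyer proposes): rejecting gives the seller an expected 0.75 × 360.25 + 0.25 × 149 = 307.4375. The buyer offers 307.4375 and keeps 500 − 307.4375 = 192.5625.
Round 1 (the seller proposes): rejecting gives the buyer an expected 0.75 × 192.5625 + 0.25 × 91 = 167.171875. The seller offers 167.171875 and keeps 500 − 167.171875 = 332.828125.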